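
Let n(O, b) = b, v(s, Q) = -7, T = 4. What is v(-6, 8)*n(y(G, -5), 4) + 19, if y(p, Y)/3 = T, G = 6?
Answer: -9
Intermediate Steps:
y(p, Y) = 12 (y(p, Y) = 3*4 = 12)
v(-6, 8)*n(y(G, -5), 4) + 19 = -7*4 + 19 = -28 + 19 = -9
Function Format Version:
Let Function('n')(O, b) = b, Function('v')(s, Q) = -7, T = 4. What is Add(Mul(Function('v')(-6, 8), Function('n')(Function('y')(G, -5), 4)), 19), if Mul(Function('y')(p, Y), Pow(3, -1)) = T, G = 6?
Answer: -9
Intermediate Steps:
Function('y')(p, Y) = 12 (Function('y')(p, Y) = Mul(3, 4) = 12)
Add(Mul(Function('v')(-6, 8), Function('n')(Function('y')(G, -5), 4)), 19) = Add(Mul(-7, 4), 19) = Add(-28, 19) = -9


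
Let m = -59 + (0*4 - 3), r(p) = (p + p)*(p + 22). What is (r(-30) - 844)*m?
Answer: 22568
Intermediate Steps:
r(p) = 2*p*(22 + p) (r(p) = (2*p)*(22 + p) = 2*p*(22 + p))
m = -62 (m = -59 + (0 - 3) = -59 - 3 = -62)
(r(-30) - 844)*m = (2*(-30)*(22 - 30) - 844)*(-62) = (2*(-30)*(-8) - 844)*(-62) = (480 - 844)*(-62) = -364*(-62) = 22568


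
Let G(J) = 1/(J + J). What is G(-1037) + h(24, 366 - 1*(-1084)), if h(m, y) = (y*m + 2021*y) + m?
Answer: 6149978275/2074 ≈ 2.9653e+6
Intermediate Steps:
G(J) = 1/(2*J)
h(m, y) = m + 2021*y + m*y (h(m, y) = (m*y + 2021*y) + m = (2021*y + m*y) + m = m + 2021*y + m*y)
G(-1037) + h(24, 366 - 1*(-1084)) = (1/2)/(-1037) + (24 + 2021*(366 - 1*(-1084)) + 24*(366 - 1*(-1084))) = (1/2)*(-1/1037) + (24 + 2021*(366 + 1084) + 24*(366 + 1084)) = -1/2074 + (24 + 2021*1450 + 24*1450) = -1/2074 + (24 + 2930450 + 34800) = -1/2074 + 2965274 = 6149978275/2074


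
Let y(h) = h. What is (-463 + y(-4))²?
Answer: 218089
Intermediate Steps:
(-463 + y(-4))² = (-463 - 4)² = (-467)² = 218089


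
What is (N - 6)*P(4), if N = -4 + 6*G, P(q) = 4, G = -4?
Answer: -136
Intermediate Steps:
N = -28 (N = -4 + 6*(-4) = -4 - 24 = -28)
(N - 6)*P(4) = (-28 - 6)*4 = -34*4 = -136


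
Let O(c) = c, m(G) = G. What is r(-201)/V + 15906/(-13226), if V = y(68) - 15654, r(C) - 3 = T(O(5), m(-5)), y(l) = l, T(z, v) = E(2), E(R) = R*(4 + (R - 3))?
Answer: -124014975/103070218 ≈ -1.2032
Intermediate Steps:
E(R) = R*(1 + R) (E(R) = R*(4 + (-3 + R)) = R*(1 + R))
T(z, v) = 6 (T(z, v) = 2*(1 + 2) = 2*3 = 6)
r(C) = 9 (r(C) = 3 + 6 = 9)
V = -15586 (V = 68 - 15654 = -15586)
r(-201)/V + 15906/(-13226) = 9/(-15586) + 15906/(-13226) = 9*(-1/15586) + 15906*(-1/13226) = -9/15586 - 7953/6613 = -124014975/103070218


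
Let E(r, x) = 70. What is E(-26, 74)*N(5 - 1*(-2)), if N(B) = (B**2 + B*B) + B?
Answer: 7350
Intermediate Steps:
N(B) = B + 2*B**2 (N(B) = (B**2 + B**2) + B = 2*B**2 + B = B + 2*B**2)
E(-26, 74)*N(5 - 1*(-2)) = 70*((5 - 1*(-2))*(1 + 2*(5 - 1*(-2)))) = 70*((5 + 2)*(1 + 2*(5 + 2))) = 70*(7*(1 + 2*7)) = 70*(7*(1 + 14)) = 70*(7*15) = 70*105 = 7350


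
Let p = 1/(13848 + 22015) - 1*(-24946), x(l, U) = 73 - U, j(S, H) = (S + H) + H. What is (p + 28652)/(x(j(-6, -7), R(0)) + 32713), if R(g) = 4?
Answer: 1922185075/1175660866 ≈ 1.6350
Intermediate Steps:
j(S, H) = S + 2*H (j(S, H) = (H + S) + H = S + 2*H)
p = 894638399/35863 (p = 1/35863 + 24946 = 894638399/35863 ≈ 24946.)
(p + 28652)/(x(j(-6, -7), R(0)) + 32713) = (894638399/35863 + 28652)/((73 - 1*4) + 32713) = 1922185075/(35863*((73 - 4) + 32713)) = 1922185075/(35863*(69 + 32713)) = (1922185075/35863)/32782 = (1922185075/35863)*(1/32782) = 1922185075/1175660866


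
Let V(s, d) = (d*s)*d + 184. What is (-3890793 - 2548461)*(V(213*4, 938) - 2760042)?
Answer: -4809267798246420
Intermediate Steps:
V(s, d) = 184 + s*d² (V(s, d) = s*d² + 184 = 184 + s*d²)
(-3890793 - 2548461)*(V(213*4, 938) - 2760042) = (-3890793 - 2548461)*((184 + (213*4)*938²) - 2760042) = -6439254*((184 + 852*879844) - 2760042) = -6439254*((184 + 749627088) - 2760042) = -6439254*(749627272 - 2760042) = -6439254*746867230 = -4809267798246420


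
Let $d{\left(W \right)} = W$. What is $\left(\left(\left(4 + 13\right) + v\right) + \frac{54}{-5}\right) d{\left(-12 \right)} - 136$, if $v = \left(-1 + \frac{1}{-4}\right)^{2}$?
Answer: $- \frac{4583}{20} \approx -229.15$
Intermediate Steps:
$v = \frac{25}{16}$ ($v = \left(-1 - \frac{1}{4}\right)^{2} = \left(- \frac{5}{4}\right)^{2} = \frac{25}{16} \approx 1.5625$)
$\left(\left(\left(4 + 13\right) + v\right) + \frac{54}{-5}\right) d{\left(-12 \right)} - 136 = \left(\left(\left(4 + 13\right) + \frac{25}{16}\right) + \frac{54}{-5}\right) \left(-12\right) - 136 = \left(\left(17 + \frac{25}{16}\right) + 54 \left(- \frac{1}{5}\right)\right) \left(-12\right) - 136 = \left(\frac{297}{16} - \frac{54}{5}\right) \left(-12\right) - 136 = \frac{621}{80} \left(-12\right) - 136 = - \frac{1863}{20} - 136 = - \frac{4583}{20}$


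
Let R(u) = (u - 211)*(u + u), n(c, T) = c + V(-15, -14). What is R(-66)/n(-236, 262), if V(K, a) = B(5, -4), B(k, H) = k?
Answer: -1108/7 ≈ -158.29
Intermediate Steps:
V(K, a) = 5
n(c, T) = 5 + c (n(c, T) = c + 5 = 5 + c)
R(u) = 2*u*(-211 + u) (R(u) = (-211 + u)*(2*u) = 2*u*(-211 + u))
R(-66)/n(-236, 262) = (2*(-66)*(-211 - 66))/(5 - 236) = (2*(-66)*(-277))/(-231) = 36564*(-1/231) = -1108/7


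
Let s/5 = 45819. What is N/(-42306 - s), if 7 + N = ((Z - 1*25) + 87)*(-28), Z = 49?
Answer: 3115/271401 ≈ 0.011477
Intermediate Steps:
s = 229095 (s = 5*45819 = 229095)
N = -3115 (N = -7 + ((49 - 1*25) + 87)*(-28) = -7 + ((49 - 25) + 87)*(-28) = -7 + (24 + 87)*(-28) = -7 + 111*(-28) = -7 - 3108 = -3115)
N/(-42306 - s) = -3115/(-42306 - 1*229095) = -3115/(-42306 - 229095) = -3115/(-271401) = -3115*(-1/271401) = 3115/271401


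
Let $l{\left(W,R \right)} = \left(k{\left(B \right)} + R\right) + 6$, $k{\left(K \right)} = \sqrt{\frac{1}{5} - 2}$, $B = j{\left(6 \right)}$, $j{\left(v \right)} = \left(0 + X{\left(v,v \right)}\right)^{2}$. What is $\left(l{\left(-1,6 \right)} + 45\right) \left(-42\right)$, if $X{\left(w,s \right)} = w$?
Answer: $-2394 - \frac{126 i \sqrt{5}}{5} \approx -2394.0 - 56.349 i$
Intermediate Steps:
$j{\left(v \right)} = v^{2}$ ($j{\left(v \right)} = \left(0 + v\right)^{2} = v^{2}$)
$B = 36$ ($B = 6^{2} = 36$)
$k{\left(K \right)} = \frac{3 i \sqrt{5}}{5}$ ($k{\left(K \right)} = \sqrt{\frac{1}{5} - 2} = \sqrt{- \frac{9}{5}} = \frac{3 i \sqrt{5}}{5}$)
$l{\left(W,R \right)} = 6 + R + \frac{3 i \sqrt{5}}{5}$ ($l{\left(W,R \right)} = \left(\frac{3 i \sqrt{5}}{5} + R\right) + 6 = \left(R + \frac{3 i \sqrt{5}}{5}\right) + 6 = 6 + R + \frac{3 i \sqrt{5}}{5}$)
$\left(l{\left(-1,6 \right)} + 45\right) \left(-42\right) = \left(\left(6 + 6 + \frac{3 i \sqrt{5}}{5}\right) + 45\right) \left(-42\right) = \left(\left(12 + \frac{3 i \sqrt{5}}{5}\right) + 45\right) \left(-42\right) = \left(57 + \frac{3 i \sqrt{5}}{5}\right) \left(-42\right) = -2394 - \frac{126 i \sqrt{5}}{5}$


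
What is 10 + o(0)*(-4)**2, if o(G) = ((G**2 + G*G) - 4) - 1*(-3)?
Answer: -6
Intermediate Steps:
o(G) = -1 + 2*G**2 (o(G) = ((G**2 + G**2) - 4) + 3 = (2*G**2 - 4) + 3 = (-4 + 2*G**2) + 3 = -1 + 2*G**2)
10 + o(0)*(-4)**2 = 10 + (-1 + 2*0**2)*(-4)**2 = 10 + (-1 + 2*0)*16 = 10 + (-1 + 0)*16 = 10 - 1*16 = 10 - 16 = -6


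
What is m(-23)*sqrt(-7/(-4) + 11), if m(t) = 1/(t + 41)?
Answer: sqrt(51)/36 ≈ 0.19837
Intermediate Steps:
m(t) = 1/(41 + t)
m(-23)*sqrt(-7/(-4) + 11) = sqrt(-7/(-4) + 11)/(41 - 23) = sqrt(-7*(-1/4) + 11)/18 = sqrt(7/4 + 11)/18 = sqrt(51/4)/18 = (sqrt(51)/2)/18 = sqrt(51)/36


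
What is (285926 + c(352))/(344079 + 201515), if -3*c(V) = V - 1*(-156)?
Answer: 428635/818391 ≈ 0.52375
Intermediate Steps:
c(V) = -52 - V/3 (c(V) = -(V - 1*(-156))/3 = -(V + 156)/3 = -(156 + V)/3 = -52 - V/3)
(285926 + c(352))/(344079 + 201515) = (285926 + (-52 - ⅓*352))/(344079 + 201515) = (285926 + (-52 - 352/3))/545594 = (285926 - 508/3)*(1/545594) = (857270/3)*(1/545594) = 428635/818391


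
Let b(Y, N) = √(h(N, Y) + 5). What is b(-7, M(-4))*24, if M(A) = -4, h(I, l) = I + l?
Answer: 24*I*√6 ≈ 58.788*I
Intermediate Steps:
b(Y, N) = √(5 + N + Y) (b(Y, N) = √((N + Y) + 5) = √(5 + N + Y))
b(-7, M(-4))*24 = √(5 - 4 - 7)*24 = √(-6)*24 = (I*√6)*24 = 24*I*√6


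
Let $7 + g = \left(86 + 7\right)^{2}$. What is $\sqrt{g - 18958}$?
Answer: $2 i \sqrt{2579} \approx 101.57 i$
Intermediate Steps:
$g = 8642$ ($g = -7 + \left(86 + 7\right)^{2} = -7 + 93^{2} = -7 + 8649 = 8642$)
$\sqrt{g - 18958} = \sqrt{8642 - 18958} = \sqrt{-10316} = 2 i \sqrt{2579}$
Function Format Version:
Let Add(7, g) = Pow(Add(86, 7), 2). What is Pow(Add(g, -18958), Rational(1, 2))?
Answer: Mul(2, I, Pow(2579, Rational(1, 2))) ≈ Mul(101.57, I)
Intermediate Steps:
g = 8642 (g = Add(-7, Pow(Add(86, 7), 2)) = Add(-7, Pow(93, 2)) = Add(-7, 8649) = 8642)
Pow(Add(g, -18958), Rational(1, 2)) = Pow(Add(8642, -18958), Rational(1, 2)) = Pow(-10316, Rational(1, 2)) = Mul(2, I, Pow(2579, Rational(1, 2)))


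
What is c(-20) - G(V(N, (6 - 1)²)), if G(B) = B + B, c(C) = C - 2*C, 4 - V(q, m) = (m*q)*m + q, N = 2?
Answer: 2516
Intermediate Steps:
V(q, m) = 4 - q - q*m² (V(q, m) = 4 - ((m*q)*m + q) = 4 - (q*m² + q) = 4 - (q + q*m²) = 4 + (-q - q*m²) = 4 - q - q*m²)
c(C) = -C
G(B) = 2*B
c(-20) - G(V(N, (6 - 1)²)) = -1*(-20) - 2*(4 - 1*2 - 1*2*((6 - 1)²)²) = 20 - 2*(4 - 2 - 1*2*(5²)²) = 20 - 2*(4 - 2 - 1*2*25²) = 20 - 2*(4 - 2 - 1*2*625) = 20 - 2*(4 - 2 - 1250) = 20 - 2*(-1248) = 20 - 1*(-2496) = 20 + 2496 = 2516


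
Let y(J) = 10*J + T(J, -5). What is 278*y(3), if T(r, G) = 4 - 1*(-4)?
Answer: 10564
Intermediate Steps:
T(r, G) = 8 (T(r, G) = 4 + 4 = 8)
y(J) = 8 + 10*J (y(J) = 10*J + 8 = 8 + 10*J)
278*y(3) = 278*(8 + 10*3) = 278*(8 + 30) = 278*38 = 10564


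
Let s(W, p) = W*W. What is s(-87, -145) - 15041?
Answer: -7472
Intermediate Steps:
s(W, p) = W²
s(-87, -145) - 15041 = (-87)² - 15041 = 7569 - 15041 = -7472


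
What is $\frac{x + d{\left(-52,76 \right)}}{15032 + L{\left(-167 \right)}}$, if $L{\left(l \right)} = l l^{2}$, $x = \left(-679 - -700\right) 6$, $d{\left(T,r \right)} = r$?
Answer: $- \frac{202}{4642431} \approx -4.3512 \cdot 10^{-5}$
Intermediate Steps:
$x = 126$ ($x = \left(-679 + 700\right) 6 = 21 \cdot 6 = 126$)
$L{\left(l \right)} = l^{3}$
$\frac{x + d{\left(-52,76 \right)}}{15032 + L{\left(-167 \right)}} = \frac{126 + 76}{15032 + \left(-167\right)^{3}} = \frac{202}{15032 - 4657463} = \frac{202}{-4642431} = 202 \left(- \frac{1}{4642431}\right) = - \frac{202}{4642431}$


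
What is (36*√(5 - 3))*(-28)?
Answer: -1008*√2 ≈ -1425.5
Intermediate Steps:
(36*√(5 - 3))*(-28) = (36*√2)*(-28) = -1008*√2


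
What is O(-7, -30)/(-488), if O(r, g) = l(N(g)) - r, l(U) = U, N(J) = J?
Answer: 23/488 ≈ 0.047131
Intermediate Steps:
O(r, g) = g - r
O(-7, -30)/(-488) = (-30 - 1*(-7))/(-488) = (-30 + 7)*(-1/488) = -23*(-1/488) = 23/488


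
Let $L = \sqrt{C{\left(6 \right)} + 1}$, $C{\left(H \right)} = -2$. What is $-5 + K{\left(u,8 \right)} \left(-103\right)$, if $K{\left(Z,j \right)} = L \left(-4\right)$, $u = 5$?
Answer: $-5 + 412 i \approx -5.0 + 412.0 i$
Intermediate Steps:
$L = i$ ($L = \sqrt{-2 + 1} = \sqrt{-1} = i \approx 1.0 i$)
$K{\left(Z,j \right)} = - 4 i$ ($K{\left(Z,j \right)} = i \left(-4\right) = - 4 i$)
$-5 + K{\left(u,8 \right)} \left(-103\right) = -5 + - 4 i \left(-103\right) = -5 + 412 i$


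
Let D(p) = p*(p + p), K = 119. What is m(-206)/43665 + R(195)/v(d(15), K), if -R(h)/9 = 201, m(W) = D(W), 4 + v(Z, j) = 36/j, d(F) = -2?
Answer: 1887430379/3842520 ≈ 491.20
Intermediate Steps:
D(p) = 2*p² (D(p) = p*(2*p) = 2*p²)
v(Z, j) = -4 + 36/j
m(W) = 2*W²
R(h) = -1809 (R(h) = -9*201 = -1809)
m(-206)/43665 + R(195)/v(d(15), K) = (2*(-206)²)/43665 - 1809/(-4 + 36/119) = (2*42436)*(1/43665) - 1809/(-4 + 36*(1/119)) = 84872*(1/43665) - 1809/(-4 + 36/119) = 84872/43665 - 1809/(-440/119) = 84872/43665 - 1809*(-119/440) = 84872/43665 + 215271/440 = 1887430379/3842520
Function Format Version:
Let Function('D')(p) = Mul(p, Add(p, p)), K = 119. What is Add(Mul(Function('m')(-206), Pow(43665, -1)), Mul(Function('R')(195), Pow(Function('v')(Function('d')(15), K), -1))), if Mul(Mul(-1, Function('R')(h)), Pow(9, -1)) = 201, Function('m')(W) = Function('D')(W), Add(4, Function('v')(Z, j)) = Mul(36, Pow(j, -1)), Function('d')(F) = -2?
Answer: Rational(1887430379, 3842520) ≈ 491.20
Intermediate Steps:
Function('D')(p) = Mul(2, Pow(p, 2)) (Function('D')(p) = Mul(p, Mul(2, p)) = Mul(2, Pow(p, 2)))
Function('v')(Z, j) = Add(-4, Mul(36, Pow(j, -1)))
Function('m')(W) = Mul(2, Pow(W, 2))
Function('R')(h) = -1809 (Function('R')(h) = Mul(-9, 201) = -1809)
Add(Mul(Function('m')(-206), Pow(43665, -1)), Mul(Function('R')(195), Pow(Function('v')(Function('d')(15), K), -1))) = Add(Mul(Mul(2, Pow(-206, 2)), Pow(43665, -1)), Mul(-1809, Pow(Add(-4, Mul(36, Pow(119, -1))), -1))) = Add(Mul(Mul(2, 42436), Rational(1, 43665)), Mul(-1809, Pow(Add(-4, Mul(36, Rational(1, 119))), -1))) = Add(Mul(84872, Rational(1, 43665)), Mul(-1809, Pow(Add(-4, Rational(36, 119)), -1))) = Add(Rational(84872, 43665), Mul(-1809, Pow(Rational(-440, 119), -1))) = Add(Rational(84872, 43665), Mul(-1809, Rational(-119, 440))) = Add(Rational(84872, 43665), Rational(215271, 440)) = Rational(1887430379, 3842520)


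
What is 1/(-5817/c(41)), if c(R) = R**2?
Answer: -1681/5817 ≈ -0.28898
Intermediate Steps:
1/(-5817/c(41)) = 1/(-5817/(41**2)) = 1/(-5817/1681) = -1681/5817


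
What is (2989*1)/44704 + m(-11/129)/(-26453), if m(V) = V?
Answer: 10200265937/152549583648 ≈ 0.066865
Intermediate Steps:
(2989*1)/44704 + m(-11/129)/(-26453) = (2989*1)/44704 - 11/129/(-26453) = 2989*(1/44704) - 11*1/129*(-1/26453) = 2989/44704 - 11/129*(-1/26453) = 2989/44704 + 11/3412437 = 10200265937/152549583648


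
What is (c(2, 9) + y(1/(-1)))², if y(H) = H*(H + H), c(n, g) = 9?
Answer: 121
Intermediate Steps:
y(H) = 2*H² (y(H) = H*(2*H) = 2*H²)
(c(2, 9) + y(1/(-1)))² = (9 + 2*(1/(-1))²)² = (9 + 2*(-1)²)² = (9 + 2*1)² = (9 + 2)² = 11² = 121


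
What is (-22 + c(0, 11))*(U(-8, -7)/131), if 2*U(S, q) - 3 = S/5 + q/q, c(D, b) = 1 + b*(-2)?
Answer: -258/655 ≈ -0.39389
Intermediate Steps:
c(D, b) = 1 - 2*b
U(S, q) = 2 + S/10 (U(S, q) = 3/2 + (S/5 + q/q)/2 = 3/2 + (S*(1/5) + 1)/2 = 3/2 + (S/5 + 1)/2 = 3/2 + (1 + S/5)/2 = 3/2 + (1/2 + S/10) = 2 + S/10)
(-22 + c(0, 11))*(U(-8, -7)/131) = (-22 + (1 - 2*11))*((2 + (1/10)*(-8))/131) = (-22 + (1 - 22))*((2 - 4/5)*(1/131)) = (-22 - 21)*((6/5)*(1/131)) = -43*6/655 = -258/655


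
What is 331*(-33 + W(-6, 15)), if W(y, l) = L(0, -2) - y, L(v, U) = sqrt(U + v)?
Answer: -8937 + 331*I*sqrt(2) ≈ -8937.0 + 468.1*I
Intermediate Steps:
W(y, l) = -y + I*sqrt(2) (W(y, l) = sqrt(-2 + 0) - y = sqrt(-2) - y = I*sqrt(2) - y = -y + I*sqrt(2))
331*(-33 + W(-6, 15)) = 331*(-33 + (-1*(-6) + I*sqrt(2))) = 331*(-33 + (6 + I*sqrt(2))) = 331*(-27 + I*sqrt(2)) = -8937 + 331*I*sqrt(2)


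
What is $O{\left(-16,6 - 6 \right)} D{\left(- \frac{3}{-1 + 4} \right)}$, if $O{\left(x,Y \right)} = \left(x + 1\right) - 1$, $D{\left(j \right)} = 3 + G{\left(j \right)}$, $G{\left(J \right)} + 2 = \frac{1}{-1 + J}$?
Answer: $-8$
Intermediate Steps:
$G{\left(J \right)} = -2 + \frac{1}{-1 + J}$
$D{\left(j \right)} = 3 + \frac{3 - 2 j}{-1 + j}$
$O{\left(x,Y \right)} = x$ ($O{\left(x,Y \right)} = \left(1 + x\right) - 1 = x$)
$O{\left(-16,6 - 6 \right)} D{\left(- \frac{3}{-1 + 4} \right)} = - 16 \frac{\left(-3\right) \frac{1}{-1 + 4}}{-1 - \frac{3}{-1 + 4}} = - 16 \frac{\left(-3\right) \frac{1}{3}}{-1 - \frac{3}{3}} = - 16 \frac{\left(-3\right) \frac{1}{3}}{-1 - 1} = - 16 \left(- \frac{1}{-1 - 1}\right) = - 16 \left(- \frac{1}{-2}\right) = - 16 \left(\left(-1\right) \left(- \frac{1}{2}\right)\right) = \left(-16\right) \frac{1}{2} = -8$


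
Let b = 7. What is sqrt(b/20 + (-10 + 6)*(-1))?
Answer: sqrt(435)/10 ≈ 2.0857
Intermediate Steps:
sqrt(b/20 + (-10 + 6)*(-1)) = sqrt(7/20 + (-10 + 6)*(-1)) = sqrt(7*(1/20) - 4*(-1)) = sqrt(7/20 + 4) = sqrt(87/20) = sqrt(435)/10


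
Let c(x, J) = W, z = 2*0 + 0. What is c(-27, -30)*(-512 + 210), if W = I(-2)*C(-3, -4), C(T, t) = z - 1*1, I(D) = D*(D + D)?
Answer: 2416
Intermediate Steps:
z = 0 (z = 0 + 0 = 0)
I(D) = 2*D² (I(D) = D*(2*D) = 2*D²)
C(T, t) = -1 (C(T, t) = 0 - 1*1 = 0 - 1 = -1)
W = -8 (W = (2*(-2)²)*(-1) = (2*4)*(-1) = 8*(-1) = -8)
c(x, J) = -8
c(-27, -30)*(-512 + 210) = -8*(-512 + 210) = -8*(-302) = 2416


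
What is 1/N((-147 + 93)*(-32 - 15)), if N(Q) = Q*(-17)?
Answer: -1/43146 ≈ -2.3177e-5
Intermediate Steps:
N(Q) = -17*Q
1/N((-147 + 93)*(-32 - 15)) = 1/(-17*(-147 + 93)*(-32 - 15)) = 1/(-(-918)*(-47)) = 1/(-17*2538) = 1/(-43146) = -1/43146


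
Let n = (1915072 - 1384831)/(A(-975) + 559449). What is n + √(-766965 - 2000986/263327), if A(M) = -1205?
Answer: 530241/558244 + I*√4645185651443/2461 ≈ 0.94984 + 875.77*I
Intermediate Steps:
n = 530241/558244 (n = (1915072 - 1384831)/(-1205 + 559449) = 530241/558244 ≈ 0.94984)
n + √(-766965 - 2000986/263327) = 530241/558244 + √(-766965 - 2000986/263327) = 530241/558244 + √(-201964593541/263327) = 530241/558244 + I*√4645185651443/2461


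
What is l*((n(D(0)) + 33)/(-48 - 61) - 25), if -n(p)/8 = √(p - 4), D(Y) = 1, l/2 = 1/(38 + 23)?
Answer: -5516/6649 + 16*I*√3/6649 ≈ -0.8296 + 0.004168*I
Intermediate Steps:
l = 2/61 (l = 2/(38 + 23) = 2/61 ≈ 0.032787)
n(p) = -8*√(-4 + p) (n(p) = -8*√(p - 4) = -8*√(-4 + p))
l*((n(D(0)) + 33)/(-48 - 61) - 25) = 2*((-8*√(-4 + 1) + 33)/(-48 - 61) - 25)/61 = 2*((-8*I*√3 + 33)/(-109) - 25)/61 = 2*((-8*I*√3 + 33)*(-1/109) - 25)/61 = 2*((33 - 8*I*√3)*(-1/109) - 25)/61 = 2*((-33/109 + 8*I*√3/109) - 25)/61 = 2*(-2758/109 + 8*I*√3/109)/61 = -5516/6649 + 16*I*√3/6649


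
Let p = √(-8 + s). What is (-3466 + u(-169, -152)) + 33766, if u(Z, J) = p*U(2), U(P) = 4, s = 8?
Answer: 30300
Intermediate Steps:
p = 0 (p = √(-8 + 8) = √0 = 0)
u(Z, J) = 0 (u(Z, J) = 0*4 = 0)
(-3466 + u(-169, -152)) + 33766 = (-3466 + 0) + 33766 = -3466 + 33766 = 30300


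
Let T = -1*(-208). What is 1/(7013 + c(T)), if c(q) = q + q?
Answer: 1/7429 ≈ 0.00013461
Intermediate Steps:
T = 208
c(q) = 2*q
1/(7013 + c(T)) = 1/(7013 + 2*208) = 1/(7013 + 416) = 1/7429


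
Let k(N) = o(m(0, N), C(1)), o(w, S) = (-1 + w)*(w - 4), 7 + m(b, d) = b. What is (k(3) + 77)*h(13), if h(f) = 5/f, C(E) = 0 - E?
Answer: 825/13 ≈ 63.462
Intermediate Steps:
m(b, d) = -7 + b
C(E) = -E
o(w, S) = (-1 + w)*(-4 + w)
k(N) = 88 (k(N) = 4 + (-7 + 0)**2 - 5*(-7 + 0) = 4 + (-7)**2 - 5*(-7) = 4 + 49 + 35 = 88)
(k(3) + 77)*h(13) = (88 + 77)*(5/13) = 165*(5*(1/13)) = 165*(5/13) = 825/13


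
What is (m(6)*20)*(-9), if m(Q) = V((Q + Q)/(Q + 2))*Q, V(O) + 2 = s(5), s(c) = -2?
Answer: 4320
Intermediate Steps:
V(O) = -4 (V(O) = -2 - 2 = -4)
m(Q) = -4*Q
(m(6)*20)*(-9) = (-4*6*20)*(-9) = -24*20*(-9) = -480*(-9) = 4320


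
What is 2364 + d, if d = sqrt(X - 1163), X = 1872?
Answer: 2364 + sqrt(709) ≈ 2390.6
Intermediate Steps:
d = sqrt(709) (d = sqrt(1872 - 1163) = sqrt(709) ≈ 26.627)
2364 + d = 2364 + sqrt(709)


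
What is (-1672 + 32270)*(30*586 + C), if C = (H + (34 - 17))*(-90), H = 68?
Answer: 303838140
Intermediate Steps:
C = -7650 (C = (68 + (34 - 17))*(-90) = (68 + 17)*(-90) = 85*(-90) = -7650)
(-1672 + 32270)*(30*586 + C) = (-1672 + 32270)*(30*586 - 7650) = 30598*(17580 - 7650) = 30598*9930 = 303838140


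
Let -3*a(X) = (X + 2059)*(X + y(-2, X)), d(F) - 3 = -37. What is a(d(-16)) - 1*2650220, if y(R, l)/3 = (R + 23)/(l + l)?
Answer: -178611835/68 ≈ -2.6266e+6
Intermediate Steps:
y(R, l) = 3*(23 + R)/(2*l) (y(R, l) = 3*((R + 23)/(l + l)) = 3*((23 + R)/((2*l))) = 3*((23 + R)*(1/(2*l))) = 3*((23 + R)/(2*l)) = 3*(23 + R)/(2*l))
d(F) = -34 (d(F) = 3 - 37 = -34)
a(X) = -(2059 + X)*(X + 63/(2*X))/3 (a(X) = -(X + 2059)*(X + 3*(23 - 2)/(2*X))/3 = -(2059 + X)*(X + (3/2)*21/X)/3 = -(2059 + X)*(X + 63/(2*X))/3)
a(d(-16)) - 1*2650220 = (1/6)*(-129717 - 34*(-63 - 4118*(-34) - 2*(-34)**2))/(-34) - 1*2650220 = (1/6)*(-1/34)*(-129717 - 34*(-63 + 140012 - 2*1156)) - 2650220 = (1/6)*(-1/34)*(-129717 - 34*(-63 + 140012 - 2312)) - 2650220 = (1/6)*(-1/34)*(-129717 - 34*137637) - 2650220 = (1/6)*(-1/34)*(-129717 - 4679658) - 2650220 = (1/6)*(-1/34)*(-4809375) - 2650220 = 1603125/68 - 2650220 = -178611835/68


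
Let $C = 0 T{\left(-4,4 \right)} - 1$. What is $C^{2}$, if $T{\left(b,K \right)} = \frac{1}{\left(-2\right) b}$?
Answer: $1$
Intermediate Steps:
$T{\left(b,K \right)} = - \frac{1}{2 b}$
$C = -1$ ($C = 0 \left(- \frac{1}{2 \left(-4\right)}\right) - 1 = 0 \left(\left(- \frac{1}{2}\right) \left(- \frac{1}{4}\right)\right) - 1 = 0 \cdot \frac{1}{8} - 1 = 0 - 1 = -1$)
$C^{2} = \left(-1\right)^{2} = 1$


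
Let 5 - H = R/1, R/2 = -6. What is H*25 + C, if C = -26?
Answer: 399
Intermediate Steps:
R = -12 (R = 2*(-6) = -12)
H = 17 (H = 5 - (-12)/1 = 5 - (-12) = 5 - 1*(-12) = 5 + 12 = 17)
H*25 + C = 17*25 - 26 = 425 - 26 = 399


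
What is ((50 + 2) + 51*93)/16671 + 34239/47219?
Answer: 797213474/787187949 ≈ 1.0127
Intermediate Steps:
((50 + 2) + 51*93)/16671 + 34239/47219 = (52 + 4743)*(1/16671) + 34239*(1/47219) = 4795*(1/16671) + 34239/47219 = 4795/16671 + 34239/47219 = 797213474/787187949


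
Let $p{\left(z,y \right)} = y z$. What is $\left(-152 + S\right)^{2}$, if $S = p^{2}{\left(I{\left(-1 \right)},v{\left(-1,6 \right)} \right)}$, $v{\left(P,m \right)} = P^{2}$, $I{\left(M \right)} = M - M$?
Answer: $23104$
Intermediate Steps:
$I{\left(M \right)} = 0$
$S = 0$ ($S = \left(\left(-1\right)^{2} \cdot 0\right)^{2} = \left(1 \cdot 0\right)^{2} = 0^{2} = 0$)
$\left(-152 + S\right)^{2} = \left(-152 + 0\right)^{2} = \left(-152\right)^{2} = 23104$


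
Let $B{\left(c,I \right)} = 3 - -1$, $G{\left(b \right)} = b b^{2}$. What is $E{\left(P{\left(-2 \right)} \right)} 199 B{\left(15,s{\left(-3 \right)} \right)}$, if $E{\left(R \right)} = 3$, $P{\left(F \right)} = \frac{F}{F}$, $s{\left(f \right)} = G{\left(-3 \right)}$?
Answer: $2388$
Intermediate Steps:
$G{\left(b \right)} = b^{3}$
$s{\left(f \right)} = -27$ ($s{\left(f \right)} = \left(-3\right)^{3} = -27$)
$P{\left(F \right)} = 1$
$B{\left(c,I \right)} = 4$ ($B{\left(c,I \right)} = 3 + 1 = 4$)
$E{\left(P{\left(-2 \right)} \right)} 199 B{\left(15,s{\left(-3 \right)} \right)} = 3 \cdot 199 \cdot 4 = 597 \cdot 4 = 2388$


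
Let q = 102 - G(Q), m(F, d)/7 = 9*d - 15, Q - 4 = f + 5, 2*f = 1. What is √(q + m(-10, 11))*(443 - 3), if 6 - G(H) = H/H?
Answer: 440*√685 ≈ 11516.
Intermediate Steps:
f = ½ (f = (½)*1 = ½ ≈ 0.50000)
Q = 19/2 (Q = 4 + (½ + 5) = 4 + 11/2 = 19/2 ≈ 9.5000)
m(F, d) = -105 + 63*d (m(F, d) = 7*(9*d - 15) = 7*(-15 + 9*d) = -105 + 63*d)
G(H) = 5 (G(H) = 6 - H/H = 6 - 1*1 = 6 - 1 = 5)
q = 97 (q = 102 - 1*5 = 102 - 5 = 97)
√(q + m(-10, 11))*(443 - 3) = √(97 + (-105 + 63*11))*(443 - 3) = √(97 + (-105 + 693))*440 = √(97 + 588)*440 = √685*440 = 440*√685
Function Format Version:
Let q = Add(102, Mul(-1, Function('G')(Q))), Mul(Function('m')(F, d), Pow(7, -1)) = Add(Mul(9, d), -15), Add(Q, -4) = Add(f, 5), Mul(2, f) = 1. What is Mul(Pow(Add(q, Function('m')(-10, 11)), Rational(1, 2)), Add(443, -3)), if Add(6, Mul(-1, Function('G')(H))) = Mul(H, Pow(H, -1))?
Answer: Mul(440, Pow(685, Rational(1, 2))) ≈ 11516.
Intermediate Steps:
f = Rational(1, 2) (f = Mul(Rational(1, 2), 1) = Rational(1, 2) ≈ 0.50000)
Q = Rational(19, 2) (Q = Add(4, Add(Rational(1, 2), 5)) = Add(4, Rational(11, 2)) = Rational(19, 2) ≈ 9.5000)
Function('m')(F, d) = Add(-105, Mul(63, d)) (Function('m')(F, d) = Mul(7, Add(Mul(9, d), -15)) = Mul(7, Add(-15, Mul(9, d))) = Add(-105, Mul(63, d)))
Function('G')(H) = 5 (Function('G')(H) = Add(6, Mul(-1, Mul(H, Pow(H, -1)))) = Add(6, Mul(-1, 1)) = Add(6, -1) = 5)
q = 97 (q = Add(102, Mul(-1, 5)) = Add(102, -5) = 97)
Mul(Pow(Add(q, Function('m')(-10, 11)), Rational(1, 2)), Add(443, -3)) = Mul(Pow(Add(97, Add(-105, Mul(63, 11))), Rational(1, 2)), Add(443, -3)) = Mul(Pow(Add(97, Add(-105, 693)), Rational(1, 2)), 440) = Mul(Pow(Add(97, 588), Rational(1, 2)), 440) = Mul(Pow(685, Rational(1, 2)), 440) = Mul(440, Pow(685, Rational(1, 2)))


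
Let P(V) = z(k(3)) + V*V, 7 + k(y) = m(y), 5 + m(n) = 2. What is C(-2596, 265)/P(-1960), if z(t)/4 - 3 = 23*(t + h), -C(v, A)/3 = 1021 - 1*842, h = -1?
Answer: -179/1280200 ≈ -0.00013982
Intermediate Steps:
m(n) = -3 (m(n) = -5 + 2 = -3)
k(y) = -10 (k(y) = -7 - 3 = -10)
C(v, A) = -537 (C(v, A) = -3*(1021 - 1*842) = -3*(1021 - 842) = -3*179 = -537)
z(t) = -80 + 92*t (z(t) = 12 + 4*(23*(t - 1)) = 12 + 4*(23*(-1 + t)) = 12 + 4*(-23 + 23*t) = 12 + (-92 + 92*t) = -80 + 92*t)
P(V) = -1000 + V² (P(V) = (-80 + 92*(-10)) + V*V = (-80 - 920) + V² = -1000 + V²)
C(-2596, 265)/P(-1960) = -537/(-1000 + (-1960)²) = -537/(-1000 + 3841600) = -537/3840600 = -537*1/3840600 = -179/1280200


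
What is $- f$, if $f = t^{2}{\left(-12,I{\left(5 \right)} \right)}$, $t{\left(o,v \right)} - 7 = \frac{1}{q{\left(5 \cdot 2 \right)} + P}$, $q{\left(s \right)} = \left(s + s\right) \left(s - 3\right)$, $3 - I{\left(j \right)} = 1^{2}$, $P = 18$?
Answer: $- \frac{1225449}{24964} \approx -49.089$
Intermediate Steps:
$I{\left(j \right)} = 2$ ($I{\left(j \right)} = 3 - 1^{2} = 3 - 1 = 2$)
$q{\left(s \right)} = 2 s \left(-3 + s\right)$
$t{\left(o,v \right)} = \frac{1107}{158}$ ($t{\left(o,v \right)} = 7 + \frac{1}{2 \cdot 5 \cdot 2 \left(-3 + 5 \cdot 2\right) + 18} = 7 + \frac{1}{2 \cdot 10 \left(-3 + 10\right) + 18} = 7 + \frac{1}{2 \cdot 10 \cdot 7 + 18} = 7 + \frac{1}{140 + 18} = 7 + \frac{1}{158} = \frac{1107}{158}$)
$f = \frac{1225449}{24964}$ ($f = \left(\frac{1107}{158}\right)^{2} = \frac{1225449}{24964} \approx 49.089$)
$- f = \left(-1\right) \frac{1225449}{24964} = - \frac{1225449}{24964}$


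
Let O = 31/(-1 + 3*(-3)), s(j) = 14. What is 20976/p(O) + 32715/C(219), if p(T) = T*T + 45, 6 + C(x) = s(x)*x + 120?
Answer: 456601641/1157732 ≈ 394.39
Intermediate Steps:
O = -31/10 (O = 31/(-1 - 9) = 31/(-10) = 31*(-1/10) = -31/10 ≈ -3.1000)
C(x) = 114 + 14*x (C(x) = -6 + (14*x + 120) = -6 + (120 + 14*x) = 114 + 14*x)
p(T) = 45 + T**2 (p(T) = T**2 + 45 = 45 + T**2)
20976/p(O) + 32715/C(219) = 20976/(45 + (-31/10)**2) + 32715/(114 + 14*219) = 20976/(45 + 961/100) + 32715/(114 + 3066) = 20976/(5461/100) + 32715/3180 = 20976*(100/5461) + 32715*(1/3180) = 2097600/5461 + 2181/212 = 456601641/1157732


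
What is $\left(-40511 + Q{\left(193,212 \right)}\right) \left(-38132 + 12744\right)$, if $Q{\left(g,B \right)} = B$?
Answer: $1023111012$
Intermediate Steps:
$\left(-40511 + Q{\left(193,212 \right)}\right) \left(-38132 + 12744\right) = \left(-40511 + 212\right) \left(-38132 + 12744\right) = \left(-40299\right) \left(-25388\right) = 1023111012$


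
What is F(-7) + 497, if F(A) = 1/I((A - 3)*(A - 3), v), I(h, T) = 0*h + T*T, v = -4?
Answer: 7953/16 ≈ 497.06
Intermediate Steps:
I(h, T) = T² (I(h, T) = 0 + T² = T²)
F(A) = 1/16 (F(A) = 1/((-4)²) = 1/16)
F(-7) + 497 = 1/16 + 497 = 7953/16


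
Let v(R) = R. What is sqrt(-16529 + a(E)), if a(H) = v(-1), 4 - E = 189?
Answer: I*sqrt(16530) ≈ 128.57*I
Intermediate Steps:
E = -185 (E = 4 - 1*189 = 4 - 189 = -185)
a(H) = -1
sqrt(-16529 + a(E)) = sqrt(-16529 - 1) = sqrt(-16530) = I*sqrt(16530)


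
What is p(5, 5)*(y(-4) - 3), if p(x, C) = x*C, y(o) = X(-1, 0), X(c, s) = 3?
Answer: 0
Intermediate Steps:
y(o) = 3
p(x, C) = C*x
p(5, 5)*(y(-4) - 3) = (5*5)*(3 - 3) = 25*0 = 0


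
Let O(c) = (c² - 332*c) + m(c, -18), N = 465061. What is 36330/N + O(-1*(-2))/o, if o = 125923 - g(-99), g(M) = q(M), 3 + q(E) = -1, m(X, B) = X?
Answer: 4268917772/58563736547 ≈ 0.072894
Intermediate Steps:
q(E) = -4 (q(E) = -3 - 1 = -4)
g(M) = -4
o = 125927 (o = 125923 - 1*(-4) = 125923 + 4 = 125927)
O(c) = c² - 331*c (O(c) = (c² - 332*c) + c = c² - 331*c)
36330/N + O(-1*(-2))/o = 36330/465061 + ((-1*(-2))*(-331 - 1*(-2)))/125927 = 36330*(1/465061) + (2*(-331 + 2))*(1/125927) = 36330/465061 + (2*(-329))*(1/125927) = 36330/465061 - 658*1/125927 = 36330/465061 - 658/125927 = 4268917772/58563736547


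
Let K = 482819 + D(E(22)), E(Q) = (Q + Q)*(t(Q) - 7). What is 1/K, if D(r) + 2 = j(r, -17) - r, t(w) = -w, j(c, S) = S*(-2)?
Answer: 1/484127 ≈ 2.0656e-6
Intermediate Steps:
j(c, S) = -2*S
E(Q) = 2*Q*(-7 - Q) (E(Q) = (Q + Q)*(-Q - 7) = (2*Q)*(-7 - Q) = 2*Q*(-7 - Q))
D(r) = 32 - r (D(r) = -2 + (-2*(-17) - r) = -2 + (34 - r) = 32 - r)
K = 484127 (K = 482819 + (32 - (-2)*22*(7 + 22)) = 482819 + (32 - (-2)*22*29) = 482819 + (32 - 1*(-1276)) = 482819 + (32 + 1276) = 482819 + 1308 = 484127)
1/K = 1/484127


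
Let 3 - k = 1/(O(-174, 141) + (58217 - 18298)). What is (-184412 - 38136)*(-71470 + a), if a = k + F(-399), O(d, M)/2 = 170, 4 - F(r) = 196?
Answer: 642033105389736/40259 ≈ 1.5948e+10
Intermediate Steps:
F(r) = -192 (F(r) = 4 - 1*196 = 4 - 196 = -192)
O(d, M) = 340 (O(d, M) = 2*170 = 340)
k = 120776/40259 (k = 3 - 1/(340 + (58217 - 18298)) = 3 - 1/(340 + 39919) = 3 - 1/40259 = 120776/40259 ≈ 3.0000)
a = -7608952/40259 (a = 120776/40259 - 192 = -7608952/40259 ≈ -189.00)
(-184412 - 38136)*(-71470 + a) = (-184412 - 38136)*(-71470 - 7608952/40259) = -222548*(-2884919682/40259) = 642033105389736/40259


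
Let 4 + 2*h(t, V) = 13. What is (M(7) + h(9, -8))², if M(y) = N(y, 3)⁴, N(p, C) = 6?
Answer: 6765201/4 ≈ 1.6913e+6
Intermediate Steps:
h(t, V) = 9/2 (h(t, V) = -2 + (½)*13 = -2 + 13/2 = 9/2)
M(y) = 1296 (M(y) = 6⁴ = 1296)
(M(7) + h(9, -8))² = (1296 + 9/2)² = (2601/2)² = 6765201/4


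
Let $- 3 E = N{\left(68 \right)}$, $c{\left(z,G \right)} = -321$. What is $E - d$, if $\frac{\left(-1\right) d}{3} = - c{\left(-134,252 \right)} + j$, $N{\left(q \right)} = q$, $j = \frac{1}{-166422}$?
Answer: $\frac{156492151}{166422} \approx 940.33$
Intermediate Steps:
$j = - \frac{1}{166422} \approx -6.0088 \cdot 10^{-6}$
$E = - \frac{68}{3}$ ($E = \left(- \frac{1}{3}\right) 68 = - \frac{68}{3} \approx -22.667$)
$d = - \frac{53421461}{55474}$ ($d = - 3 \left(\left(-1\right) \left(-321\right) - \frac{1}{166422}\right) = - 3 \left(321 - \frac{1}{166422}\right) = \left(-3\right) \frac{53421461}{166422} = - \frac{53421461}{55474} \approx -963.0$)
$E - d = - \frac{68}{3} - - \frac{53421461}{55474} = - \frac{68}{3} + \frac{53421461}{55474} = \frac{156492151}{166422}$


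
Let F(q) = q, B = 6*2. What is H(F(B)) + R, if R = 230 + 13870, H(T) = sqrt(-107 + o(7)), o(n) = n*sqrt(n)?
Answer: 14100 + sqrt(-107 + 7*sqrt(7)) ≈ 14100.0 + 9.4064*I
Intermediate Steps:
B = 12
o(n) = n**(3/2)
H(T) = sqrt(-107 + 7*sqrt(7)) (H(T) = sqrt(-107 + 7**(3/2)) = sqrt(-107 + 7*sqrt(7)))
R = 14100
H(F(B)) + R = sqrt(-107 + 7*sqrt(7)) + 14100 = 14100 + sqrt(-107 + 7*sqrt(7))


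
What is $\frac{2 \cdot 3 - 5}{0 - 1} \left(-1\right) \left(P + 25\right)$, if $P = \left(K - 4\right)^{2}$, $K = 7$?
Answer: $34$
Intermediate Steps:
$P = 9$ ($P = \left(7 - 4\right)^{2} = 3^{2} = 9$)
$\frac{2 \cdot 3 - 5}{0 - 1} \left(-1\right) \left(P + 25\right) = \frac{2 \cdot 3 - 5}{0 - 1} \left(-1\right) \left(9 + 25\right) = \frac{6 - 5}{-1} \left(-1\right) 34 = 1 \left(-1\right) \left(-1\right) 34 = \left(-1\right) \left(-1\right) 34 = 1 \cdot 34 = 34$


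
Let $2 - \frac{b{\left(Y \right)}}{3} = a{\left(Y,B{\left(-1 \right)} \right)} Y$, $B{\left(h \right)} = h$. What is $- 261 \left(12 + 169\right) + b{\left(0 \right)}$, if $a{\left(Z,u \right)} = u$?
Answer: $-47235$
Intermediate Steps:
$b{\left(Y \right)} = 6 + 3 Y$ ($b{\left(Y \right)} = 6 - 3 \left(- Y\right) = 6 + 3 Y$)
$- 261 \left(12 + 169\right) + b{\left(0 \right)} = - 261 \left(12 + 169\right) + \left(6 + 3 \cdot 0\right) = \left(-261\right) 181 + \left(6 + 0\right) = -47241 + 6 = -47235$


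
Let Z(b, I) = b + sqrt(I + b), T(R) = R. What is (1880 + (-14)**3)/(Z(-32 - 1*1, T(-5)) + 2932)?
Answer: -834912/2801413 + 288*I*sqrt(38)/2801413 ≈ -0.29803 + 0.00063373*I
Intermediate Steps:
(1880 + (-14)**3)/(Z(-32 - 1*1, T(-5)) + 2932) = (1880 + (-14)**3)/(((-32 - 1*1) + sqrt(-5 + (-32 - 1*1))) + 2932) = (1880 - 2744)/(((-32 - 1) + sqrt(-5 + (-32 - 1))) + 2932) = -864/((-33 + sqrt(-5 - 33)) + 2932) = -864/((-33 + sqrt(-38)) + 2932) = -864/((-33 + I*sqrt(38)) + 2932) = -864/(2899 + I*sqrt(38))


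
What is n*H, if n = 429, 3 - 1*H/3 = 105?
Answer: -131274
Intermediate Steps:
H = -306 (H = 9 - 3*105 = 9 - 315 = -306)
n*H = 429*(-306) = -131274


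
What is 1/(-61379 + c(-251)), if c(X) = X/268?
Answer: -268/16449823 ≈ -1.6292e-5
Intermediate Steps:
c(X) = X/268 (c(X) = X*(1/268) = X/268)
1/(-61379 + c(-251)) = 1/(-61379 + (1/268)*(-251)) = 1/(-61379 - 251/268) = 1/(-16449823/268) = -268/16449823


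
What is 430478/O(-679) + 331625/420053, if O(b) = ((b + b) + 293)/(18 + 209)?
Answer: -41046598420193/447356445 ≈ -91754.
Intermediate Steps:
O(b) = 293/227 + 2*b/227 (O(b) = (2*b + 293)/227 = (293 + 2*b)*(1/227) = 293/227 + 2*b/227)
430478/O(-679) + 331625/420053 = 430478/(293/227 + (2/227)*(-679)) + 331625/420053 = 430478/(293/227 - 1358/227) + 331625*(1/420053) = 430478/(-1065/227) + 331625/420053 = 430478*(-227/1065) + 331625/420053 = -97718506/1065 + 331625/420053 = -41046598420193/447356445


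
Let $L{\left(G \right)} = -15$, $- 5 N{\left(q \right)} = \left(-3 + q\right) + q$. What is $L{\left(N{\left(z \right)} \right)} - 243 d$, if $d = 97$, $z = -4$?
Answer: $-23586$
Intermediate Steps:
$N{\left(q \right)} = \frac{3}{5} - \frac{2 q}{5}$ ($N{\left(q \right)} = - \frac{\left(-3 + q\right) + q}{5} = - \frac{-3 + 2 q}{5} = \frac{3}{5} - \frac{2 q}{5}$)
$L{\left(N{\left(z \right)} \right)} - 243 d = -15 - 23571 = -23586$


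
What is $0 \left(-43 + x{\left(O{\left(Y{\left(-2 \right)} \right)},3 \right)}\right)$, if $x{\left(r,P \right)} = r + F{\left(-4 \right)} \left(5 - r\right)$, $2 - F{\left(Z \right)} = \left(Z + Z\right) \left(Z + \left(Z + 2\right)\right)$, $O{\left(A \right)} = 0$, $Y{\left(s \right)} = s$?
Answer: $0$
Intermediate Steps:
$F{\left(Z \right)} = 2 - 2 Z \left(2 + 2 Z\right)$ ($F{\left(Z \right)} = 2 - \left(Z + Z\right) \left(Z + \left(Z + 2\right)\right) = 2 - 2 Z \left(Z + \left(2 + Z\right)\right) = 2 - 2 Z \left(2 + 2 Z\right)$)
$x{\left(r,P \right)} = -230 + 47 r$ ($x{\left(r,P \right)} = r + \left(2 - -16 - 4 \left(-4\right)^{2}\right) \left(5 - r\right) = r + \left(2 + 16 - 64\right) \left(5 - r\right) = r - 46 \left(5 - r\right) = r + \left(-230 + 46 r\right) = -230 + 47 r$)
$0 \left(-43 + x{\left(O{\left(Y{\left(-2 \right)} \right)},3 \right)}\right) = 0 \left(-43 + \left(-230 + 47 \cdot 0\right)\right) = 0 \left(-43 + \left(-230 + 0\right)\right) = 0 \left(-43 - 230\right) = 0 \left(-273\right) = 0$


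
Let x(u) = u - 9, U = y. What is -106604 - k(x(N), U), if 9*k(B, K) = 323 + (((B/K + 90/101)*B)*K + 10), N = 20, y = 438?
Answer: -97382510/909 ≈ -1.0713e+5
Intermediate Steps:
U = 438
x(u) = -9 + u
k(B, K) = 37 + B*K*(90/101 + B/K)/9 (k(B, K) = (323 + (((B/K + 90/101)*B)*K + 10))/9 = (323 + (((90/101 + B/K)*B)*K + 10))/9 = (323 + ((B*(90/101 + B/K))*K + 10))/9 = (323 + (B*K*(90/101 + B/K) + 10))/9 = (323 + (10 + B*K*(90/101 + B/K)))/9 = (333 + B*K*(90/101 + B/K))/9 = 37 + B*K*(90/101 + B/K)/9)
-106604 - k(x(N), U) = -106604 - (37 + (-9 + 20)**2/9 + (10/101)*(-9 + 20)*438) = -106604 - (37 + (1/9)*11**2 + (10/101)*11*438) = -106604 - (37 + (1/9)*121 + 48180/101) = -106604 - (37 + 121/9 + 48180/101) = -106604 - 1*479474/909 = -106604 - 479474/909 = -97382510/909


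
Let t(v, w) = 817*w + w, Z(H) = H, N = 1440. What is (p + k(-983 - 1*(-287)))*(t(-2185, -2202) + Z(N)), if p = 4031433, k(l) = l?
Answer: -7254504329652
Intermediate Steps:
t(v, w) = 818*w
(p + k(-983 - 1*(-287)))*(t(-2185, -2202) + Z(N)) = (4031433 + (-983 - 1*(-287)))*(818*(-2202) + 1440) = (4031433 + (-983 + 287))*(-1801236 + 1440) = (4031433 - 696)*(-1799796) = 4030737*(-1799796) = -7254504329652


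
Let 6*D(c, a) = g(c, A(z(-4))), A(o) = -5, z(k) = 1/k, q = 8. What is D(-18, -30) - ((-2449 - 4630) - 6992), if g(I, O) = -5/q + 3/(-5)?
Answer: 3376991/240 ≈ 14071.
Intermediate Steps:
g(I, O) = -49/40 (g(I, O) = -5/8 + 3/(-5) = -5*⅛ + 3*(-⅕) = -5/8 - ⅗ = -49/40)
D(c, a) = -49/240 (D(c, a) = (⅙)*(-49/40) = -49/240)
D(-18, -30) - ((-2449 - 4630) - 6992) = -49/240 - ((-2449 - 4630) - 6992) = -49/240 - (-7079 - 6992) = -49/240 - 1*(-14071) = -49/240 + 14071 = 3376991/240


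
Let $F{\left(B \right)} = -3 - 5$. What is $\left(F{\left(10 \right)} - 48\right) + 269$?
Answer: $213$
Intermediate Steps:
$F{\left(B \right)} = -8$ ($F{\left(B \right)} = -3 - 5 = -8$)
$\left(F{\left(10 \right)} - 48\right) + 269 = \left(-8 - 48\right) + 269 = -56 + 269 = 213$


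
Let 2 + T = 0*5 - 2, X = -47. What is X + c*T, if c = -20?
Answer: 33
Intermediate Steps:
T = -4 (T = -2 + (0*5 - 2) = -2 + (0 - 2) = -2 - 2 = -4)
X + c*T = -47 - 20*(-4) = -47 + 80 = 33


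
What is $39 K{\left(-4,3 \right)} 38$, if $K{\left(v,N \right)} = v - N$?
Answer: $-10374$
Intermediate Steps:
$39 K{\left(-4,3 \right)} 38 = 39 \left(-4 - 3\right) 38 = 39 \left(-7\right) 38 = \left(-273\right) 38 = -10374$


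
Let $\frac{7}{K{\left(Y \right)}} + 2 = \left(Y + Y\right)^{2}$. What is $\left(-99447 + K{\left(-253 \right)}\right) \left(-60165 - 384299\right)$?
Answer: $\frac{5658429669062312}{128017} \approx 4.4201 \cdot 10^{10}$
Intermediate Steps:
$K{\left(Y \right)} = \frac{7}{-2 + 4 Y^{2}}$ ($K{\left(Y \right)} = \frac{7}{-2 + \left(Y + Y\right)^{2}} = \frac{7}{-2 + \left(2 Y\right)^{2}} = \frac{7}{-2 + 4 Y^{2}}$)
$\left(-99447 + K{\left(-253 \right)}\right) \left(-60165 - 384299\right) = \left(-99447 + \frac{7}{2 \left(-1 + 2 \left(-253\right)^{2}\right)}\right) \left(-60165 - 384299\right) = \left(-99447 + \frac{7}{2 \left(-1 + 2 \cdot 64009\right)}\right) \left(-444464\right) = \left(-99447 + \frac{7}{2 \left(-1 + 128018\right)}\right) \left(-444464\right) = \left(-99447 + \frac{7}{2 \cdot 128017}\right) \left(-444464\right) = \left(-99447 + \frac{7}{2} \cdot \frac{1}{128017}\right) \left(-444464\right) = \left(-99447 + \frac{7}{256034}\right) \left(-444464\right) = \left(- \frac{25461813191}{256034}\right) \left(-444464\right) = \frac{5658429669062312}{128017}$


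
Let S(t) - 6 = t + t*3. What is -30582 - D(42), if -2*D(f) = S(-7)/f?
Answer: -1284455/42 ≈ -30582.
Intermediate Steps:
S(t) = 6 + 4*t (S(t) = 6 + (t + t*3) = 6 + (t + 3*t) = 6 + 4*t)
D(f) = 11/f (D(f) = -(6 + 4*(-7))/(2*f) = -(6 - 28)/(2*f) = -(-11)/f = 11/f)
-30582 - D(42) = -30582 - 11/42 = -1284455/42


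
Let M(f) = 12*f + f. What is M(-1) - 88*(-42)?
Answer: 3683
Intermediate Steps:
M(f) = 13*f
M(-1) - 88*(-42) = 13*(-1) - 88*(-42) = -13 + 3696 = 3683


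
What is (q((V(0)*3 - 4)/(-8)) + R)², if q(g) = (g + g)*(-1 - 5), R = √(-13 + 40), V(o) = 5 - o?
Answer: 1197/4 + 99*√3 ≈ 470.72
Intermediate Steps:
R = 3*√3 (R = √27 = 3*√3 ≈ 5.1962)
q(g) = -12*g (q(g) = (2*g)*(-6) = -12*g)
(q((V(0)*3 - 4)/(-8)) + R)² = (-12*((5 - 1*0)*3 - 4)/(-8) + 3*√3)² = (-12*((5 + 0)*3 - 4)*(-1)/8 + 3*√3)² = (-12*(5*3 - 4)*(-1)/8 + 3*√3)² = (-12*(15 - 4)*(-1)/8 + 3*√3)² = (-132*(-1)/8 + 3*√3)² = (-12*(-11/8) + 3*√3)² = (33/2 + 3*√3)²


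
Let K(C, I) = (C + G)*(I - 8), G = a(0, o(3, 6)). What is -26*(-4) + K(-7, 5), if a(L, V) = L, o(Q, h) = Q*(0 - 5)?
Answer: 125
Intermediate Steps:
o(Q, h) = -5*Q (o(Q, h) = Q*(-5) = -5*Q)
G = 0
K(C, I) = C*(-8 + I) (K(C, I) = (C + 0)*(I - 8) = C*(-8 + I))
-26*(-4) + K(-7, 5) = -26*(-4) - 7*(-8 + 5) = 104 - 7*(-3) = 104 + 21 = 125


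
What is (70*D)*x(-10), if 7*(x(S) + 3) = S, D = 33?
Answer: -10230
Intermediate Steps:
x(S) = -3 + S/7
(70*D)*x(-10) = (70*33)*(-3 + (⅐)*(-10)) = 2310*(-3 - 10/7) = 2310*(-31/7) = -10230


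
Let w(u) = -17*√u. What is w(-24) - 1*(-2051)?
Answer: 2051 - 34*I*√6 ≈ 2051.0 - 83.283*I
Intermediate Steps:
w(-24) - 1*(-2051) = -34*I*√6 - 1*(-2051) = -34*I*√6 + 2051 = 2051 - 34*I*√6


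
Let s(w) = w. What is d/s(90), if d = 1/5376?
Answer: 1/483840 ≈ 2.0668e-6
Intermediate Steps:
d = 1/5376 ≈ 0.00018601
d/s(90) = (1/5376)/90 = (1/5376)*(1/90) = 1/483840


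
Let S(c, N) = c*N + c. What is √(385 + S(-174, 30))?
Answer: I*√5009 ≈ 70.774*I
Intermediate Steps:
S(c, N) = c + N*c (S(c, N) = N*c + c = c + N*c)
√(385 + S(-174, 30)) = √(385 - 174*(1 + 30)) = √(385 - 174*31) = √(385 - 5394) = √(-5009) = I*√5009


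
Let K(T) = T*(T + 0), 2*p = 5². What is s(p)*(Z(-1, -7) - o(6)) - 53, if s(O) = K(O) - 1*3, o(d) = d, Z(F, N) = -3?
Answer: -5729/4 ≈ -1432.3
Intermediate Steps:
p = 25/2 (p = (½)*5² = (½)*25 = 25/2 ≈ 12.500)
K(T) = T² (K(T) = T*T = T²)
s(O) = -3 + O² (s(O) = O² - 1*3 = O² - 3 = -3 + O²)
s(p)*(Z(-1, -7) - o(6)) - 53 = (-3 + (25/2)²)*(-3 - 1*6) - 53 = (-3 + 625/4)*(-3 - 6) - 53 = (613/4)*(-9) - 53 = -5517/4 - 53 = -5729/4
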